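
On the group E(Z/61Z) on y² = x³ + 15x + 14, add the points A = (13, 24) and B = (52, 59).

(10, 35)

(13, 24) + (52, 59). λ = (59 - 24)/(52 - 13) ≡ 35/39 mod 61. 39⁻¹ ≡ 36 (mod 61), so λ ≡ 40.
  x = λ² - 13 - 52 = 1600 - 65 ≡ 10; y = λ·(13 - 10) - 24 ≡ 35. → (10, 35)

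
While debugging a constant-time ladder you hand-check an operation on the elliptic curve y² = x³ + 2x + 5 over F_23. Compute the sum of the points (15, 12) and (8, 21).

(15, 12) + (8, 21). λ = (21 - 12)/(8 - 15) ≡ 9/16 mod 23. 16⁻¹ ≡ 13 (mod 23), so λ ≡ 2.
  x = λ² - 15 - 8 = 4 - 23 ≡ 4; y = λ·(15 - 4) - 12 ≡ 10. → (4, 10)

(4, 10)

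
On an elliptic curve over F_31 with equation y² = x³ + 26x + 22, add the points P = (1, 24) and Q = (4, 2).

(1, 24) + (4, 2). λ = (2 - 24)/(4 - 1) ≡ 9/3 mod 31. 3⁻¹ ≡ 21 (mod 31), so λ ≡ 3.
  x = λ² - 1 - 4 = 9 - 5 ≡ 4; y = λ·(1 - 4) - 24 ≡ 29. → (4, 29)

(4, 29)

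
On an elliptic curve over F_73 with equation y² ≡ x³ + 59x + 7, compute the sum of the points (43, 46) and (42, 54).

(52, 26)

(43, 46) + (42, 54). λ = (54 - 46)/(42 - 43) ≡ 8/72 mod 73. 72⁻¹ ≡ 72 (mod 73), so λ ≡ 65.
  x = λ² - 43 - 42 = 4225 - 85 ≡ 52; y = λ·(43 - 52) - 46 ≡ 26. → (52, 26)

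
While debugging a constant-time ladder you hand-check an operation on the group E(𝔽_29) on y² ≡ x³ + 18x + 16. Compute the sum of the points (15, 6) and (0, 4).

(15, 6) + (0, 4). λ = (4 - 6)/(0 - 15) ≡ 27/14 mod 29. 14⁻¹ ≡ 27 (mod 29), so λ ≡ 4.
  x = λ² - 15 - 0 = 16 - 15 ≡ 1; y = λ·(15 - 1) - 6 ≡ 21. → (1, 21)

(1, 21)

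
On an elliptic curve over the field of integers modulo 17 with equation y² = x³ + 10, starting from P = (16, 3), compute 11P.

Repeated addition: build up to 11P.
2P: tangent at (16, 3): λ = (3·16² + 0)/(2·3) ≡ 3/6. 6⁻¹ ≡ 3 (mod 17) since 6·3 = 18 ≡ 1, so λ ≡ 3·3 ≡ 9.
  x = λ² - 16 - 16 = 81 - 32 ≡ 15; y = λ·(16 - 15) - 3 ≡ 6. → (15, 6)
3P: (15, 6) + (16, 3). λ = (3 - 6)/(16 - 15) ≡ 14/1 mod 17. 1⁻¹ ≡ 1 (mod 17), so λ ≡ 14.
  x = λ² - 15 - 16 = 196 - 31 ≡ 12; y = λ·(15 - 12) - 6 ≡ 2. → (12, 2)
4P: (12, 2) + (16, 3). λ = (3 - 2)/(16 - 12) ≡ 1/4 mod 17. 4⁻¹ ≡ 13 (mod 17), so λ ≡ 13.
  x = λ² - 12 - 16 = 169 - 28 ≡ 5; y = λ·(12 - 5) - 2 ≡ 4. → (5, 4)
5P: (5, 4) + (16, 3). λ = (3 - 4)/(16 - 5) ≡ 16/11 mod 17. 11⁻¹ ≡ 14 (mod 17) since 11·14 = 154 ≡ 1, so λ ≡ 3.
  x = λ² - 5 - 16 = 9 - 21 ≡ 5; y = λ·(5 - 5) - 4 ≡ 13. → (5, 13)
6P: (5, 13) + (16, 3). λ = (3 - 13)/(16 - 5) ≡ 7/11 mod 17. 11⁻¹ ≡ 14 (mod 17), so λ ≡ 13.
  x = λ² - 5 - 16 = 169 - 21 ≡ 12; y = λ·(5 - 12) - 13 ≡ 15. → (12, 15)
7P: (12, 15) + (16, 3). λ = (3 - 15)/(16 - 12) ≡ 5/4 mod 17. 4⁻¹ ≡ 13 (mod 17), so λ ≡ 14.
  x = λ² - 12 - 16 = 196 - 28 ≡ 15; y = λ·(12 - 15) - 15 ≡ 11. → (15, 11)
8P: (15, 11) + (16, 3). λ = (3 - 11)/(16 - 15) ≡ 9/1 mod 17. 1⁻¹ ≡ 1 (mod 17), so λ ≡ 9.
  x = λ² - 15 - 16 = 81 - 31 ≡ 16; y = λ·(15 - 16) - 11 ≡ 14. → (16, 14)
9P: (16, 14) + (16, 3): same x and y₁ ≡ -y₂, so the sum is ∞.
10P: ∞ + (16, 3) = (16, 3) (identity).
11P: tangent at (16, 3): λ = (3·16² + 0)/(2·3) ≡ 3/6. 6⁻¹ ≡ 3 (mod 17) since 6·3 = 18 ≡ 1, so λ ≡ 3·3 ≡ 9.
  x = λ² - 16 - 16 = 81 - 32 ≡ 15; y = λ·(16 - 15) - 3 ≡ 6. → (15, 6)

(15, 6)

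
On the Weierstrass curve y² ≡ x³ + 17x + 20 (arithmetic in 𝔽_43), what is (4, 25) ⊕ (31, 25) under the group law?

(4, 25) + (31, 25). λ = (25 - 25)/(31 - 4) ≡ 0/27 mod 43. 27⁻¹ ≡ 8 (mod 43), so λ ≡ 0.
  x = λ² - 4 - 31 = 0 - 35 ≡ 8; y = λ·(4 - 8) - 25 ≡ 18. → (8, 18)

(8, 18)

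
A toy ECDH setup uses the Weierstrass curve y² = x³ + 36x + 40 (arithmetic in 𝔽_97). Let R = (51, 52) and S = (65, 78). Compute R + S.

(51, 52) + (65, 78). λ = (78 - 52)/(65 - 51) ≡ 26/14 mod 97. 14⁻¹ ≡ 7 (mod 97) since 14·7 = 98 ≡ 1, so λ ≡ 85.
  x = λ² - 51 - 65 = 7225 - 116 ≡ 28; y = λ·(51 - 28) - 52 ≡ 60. → (28, 60)

(28, 60)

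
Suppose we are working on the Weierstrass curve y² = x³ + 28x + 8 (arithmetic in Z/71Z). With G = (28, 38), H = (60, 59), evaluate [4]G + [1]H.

First 4G:
Repeated addition: build up to 4G.
2G: tangent at (28, 38): λ = (3·28² + 28)/(2·38) ≡ 37/5. 5⁻¹ ≡ 57 (mod 71) since 5·57 = 285 ≡ 1, so λ ≡ 37·57 ≡ 50.
  x = λ² - 28 - 28 = 2500 - 56 ≡ 30; y = λ·(28 - 30) - 38 ≡ 4. → (30, 4)
3G: (30, 4) + (28, 38). λ = (38 - 4)/(28 - 30) ≡ 34/69 mod 71. 69⁻¹ ≡ 35 (mod 71) since 69·35 = 2415 ≡ 1, so λ ≡ 54.
  x = λ² - 30 - 28 = 2916 - 58 ≡ 18; y = λ·(30 - 18) - 4 ≡ 5. → (18, 5)
4G: (18, 5) + (28, 38). λ = (38 - 5)/(28 - 18) ≡ 33/10 mod 71. 10⁻¹ ≡ 64 (mod 71), so λ ≡ 53.
  x = λ² - 18 - 28 = 2809 - 46 ≡ 65; y = λ·(18 - 65) - 5 ≡ 60. → (65, 60)
4G = (65, 60).
Finally 4G + H:
(65, 60) + (60, 59). λ = (59 - 60)/(60 - 65) ≡ 70/66 mod 71. 66⁻¹ ≡ 14 (mod 71), so λ ≡ 57.
  x = λ² - 65 - 60 = 3249 - 125 ≡ 0; y = λ·(65 - 0) - 60 ≡ 24. → (0, 24)

(0, 24)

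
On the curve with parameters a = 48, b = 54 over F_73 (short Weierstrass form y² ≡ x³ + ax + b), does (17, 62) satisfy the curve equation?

y² = 62² ≡ 48; x³ + 48x + 54 = 5783 ≡ 16 (mod 73). 48 ≠ 16.

no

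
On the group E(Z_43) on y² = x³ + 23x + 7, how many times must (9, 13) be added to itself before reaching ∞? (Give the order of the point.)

7

2P: tangent at (9, 13): λ = (3·9² + 23)/(2·13) ≡ 8/26. 26⁻¹ ≡ 5 (mod 43), so λ ≡ 8·5 ≡ 40.
  x = λ² - 9 - 9 = 1600 - 18 ≡ 34; y = λ·(9 - 34) - 13 ≡ 19. → (34, 19)
3P: (34, 19) + (9, 13). λ = (13 - 19)/(9 - 34) ≡ 37/18 mod 43. 18⁻¹ ≡ 12 (mod 43), so λ ≡ 14.
  x = λ² - 34 - 9 = 196 - 43 ≡ 24; y = λ·(34 - 24) - 19 ≡ 35. → (24, 35)
4P: (24, 35) + (9, 13). λ = (13 - 35)/(9 - 24) ≡ 21/28 mod 43. 28⁻¹ ≡ 20 (mod 43), so λ ≡ 33.
  x = λ² - 24 - 9 = 1089 - 33 ≡ 24; y = λ·(24 - 24) - 35 ≡ 8. → (24, 8)
5P: (24, 8) + (9, 13). λ = (13 - 8)/(9 - 24) ≡ 5/28 mod 43. 28⁻¹ ≡ 20 (mod 43), so λ ≡ 14.
  x = λ² - 24 - 9 = 196 - 33 ≡ 34; y = λ·(24 - 34) - 8 ≡ 24. → (34, 24)
6P: (34, 24) + (9, 13). λ = (13 - 24)/(9 - 34) ≡ 32/18 mod 43. 18⁻¹ ≡ 12 (mod 43), so λ ≡ 40.
  x = λ² - 34 - 9 = 1600 - 43 ≡ 9; y = λ·(34 - 9) - 24 ≡ 30. → (9, 30)
7P: (9, 30) + (9, 13): same x and y₁ ≡ -y₂, so the sum is ∞.
7P = ∞, so the order is 7.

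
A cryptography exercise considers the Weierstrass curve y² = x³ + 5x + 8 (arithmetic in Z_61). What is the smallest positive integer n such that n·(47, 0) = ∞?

2

2P: (47, 0) + (47, 0): same x and y₁ ≡ -y₂, so the sum is ∞.
2P = ∞, so the order is 2.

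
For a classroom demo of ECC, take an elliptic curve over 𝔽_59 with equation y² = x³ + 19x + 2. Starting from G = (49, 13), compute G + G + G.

(20, 57)

Repeated addition: build up to 3G.
2G: tangent at (49, 13): λ = (3·49² + 19)/(2·13) ≡ 24/26. 26⁻¹ ≡ 25 (mod 59) since 26·25 = 650 ≡ 1, so λ ≡ 24·25 ≡ 10.
  x = λ² - 49 - 49 = 100 - 98 ≡ 2; y = λ·(49 - 2) - 13 ≡ 44. → (2, 44)
3G: (2, 44) + (49, 13). λ = (13 - 44)/(49 - 2) ≡ 28/47 mod 59. 47⁻¹ ≡ 54 (mod 59) since 47·54 = 2538 ≡ 1, so λ ≡ 37.
  x = λ² - 2 - 49 = 1369 - 51 ≡ 20; y = λ·(2 - 20) - 44 ≡ 57. → (20, 57)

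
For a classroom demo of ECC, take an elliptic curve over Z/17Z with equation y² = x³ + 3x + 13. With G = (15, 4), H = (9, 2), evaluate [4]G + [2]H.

(9, 2)

First 4G:
Double-and-add on 4 = (100)₂. Start with G = (15, 4) for the leading 1-bit.
double: tangent at (15, 4): λ = (3·15² + 3)/(2·4) ≡ 15/8. 8⁻¹ ≡ 15 (mod 17), so λ ≡ 15·15 ≡ 4.
  x = λ² - 15 - 15 = 16 - 30 ≡ 3; y = λ·(15 - 3) - 4 ≡ 10. → (3, 10)
double: tangent at (3, 10): λ = (3·3² + 3)/(2·10) ≡ 13/3. 3⁻¹ ≡ 6 (mod 17) since 3·6 = 18 ≡ 1, so λ ≡ 13·6 ≡ 10.
  x = λ² - 3 - 3 = 100 - 6 ≡ 9; y = λ·(3 - 9) - 10 ≡ 15. → (9, 15)
4G = (9, 15).
Next 2H:
Repeated addition: build up to 2H.
2H: tangent at (9, 2): λ = (3·9² + 3)/(2·2) ≡ 8/4. 4⁻¹ ≡ 13 (mod 17) since 4·13 = 52 ≡ 1, so λ ≡ 8·13 ≡ 2.
  x = λ² - 9 - 9 = 4 - 18 ≡ 3; y = λ·(9 - 3) - 2 ≡ 10. → (3, 10)
2H = (3, 10).
Finally 4G + 2H:
(9, 15) + (3, 10). λ = (10 - 15)/(3 - 9) ≡ 12/11 mod 17. 11⁻¹ ≡ 14 (mod 17), so λ ≡ 15.
  x = λ² - 9 - 3 = 225 - 12 ≡ 9; y = λ·(9 - 9) - 15 ≡ 2. → (9, 2)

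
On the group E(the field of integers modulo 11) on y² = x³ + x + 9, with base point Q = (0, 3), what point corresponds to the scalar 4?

Repeated addition: build up to 4Q.
2Q: tangent at (0, 3): λ = (3·0² + 1)/(2·3) ≡ 1/6. 6⁻¹ ≡ 2 (mod 11), so λ ≡ 1·2 ≡ 2.
  x = λ² - 0 - 0 = 4 - 0 ≡ 4; y = λ·(0 - 4) - 3 ≡ 0. → (4, 0)
3Q: (4, 0) + (0, 3). λ = (3 - 0)/(0 - 4) ≡ 3/7 mod 11. 7⁻¹ ≡ 8 (mod 11), so λ ≡ 2.
  x = λ² - 4 - 0 = 4 - 4 ≡ 0; y = λ·(4 - 0) - 0 ≡ 8. → (0, 8)
4Q: (0, 8) + (0, 3): same x and y₁ ≡ -y₂, so the sum is O.

O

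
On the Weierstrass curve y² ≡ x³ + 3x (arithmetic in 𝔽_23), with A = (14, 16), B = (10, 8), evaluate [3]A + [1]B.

(0, 0)

First 3A:
Repeated addition: build up to 3A.
2A: tangent at (14, 16): λ = (3·14² + 3)/(2·16) ≡ 16/9. 9⁻¹ ≡ 18 (mod 23) since 9·18 = 162 ≡ 1, so λ ≡ 16·18 ≡ 12.
  x = λ² - 14 - 14 = 144 - 28 ≡ 1; y = λ·(14 - 1) - 16 ≡ 2. → (1, 2)
3A: (1, 2) + (14, 16). λ = (16 - 2)/(14 - 1) ≡ 14/13 mod 23. 13⁻¹ ≡ 16 (mod 23), so λ ≡ 17.
  x = λ² - 1 - 14 = 289 - 15 ≡ 21; y = λ·(1 - 21) - 2 ≡ 3. → (21, 3)
3A = (21, 3).
Finally 3A + B:
(21, 3) + (10, 8). λ = (8 - 3)/(10 - 21) ≡ 5/12 mod 23. 12⁻¹ ≡ 2 (mod 23), so λ ≡ 10.
  x = λ² - 21 - 10 = 100 - 31 ≡ 0; y = λ·(21 - 0) - 3 ≡ 0. → (0, 0)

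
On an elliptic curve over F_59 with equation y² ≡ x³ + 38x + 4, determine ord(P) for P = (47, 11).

12

2P: tangent at (47, 11): λ = (3·47² + 38)/(2·11) ≡ 57/22. 22⁻¹ ≡ 51 (mod 59), so λ ≡ 57·51 ≡ 16.
  x = λ² - 47 - 47 = 256 - 94 ≡ 44; y = λ·(47 - 44) - 11 ≡ 37. → (44, 37)
3P: (44, 37) + (47, 11). λ = (11 - 37)/(47 - 44) ≡ 33/3 mod 59. 3⁻¹ ≡ 20 (mod 59) since 3·20 = 60 ≡ 1, so λ ≡ 11.
  x = λ² - 44 - 47 = 121 - 91 ≡ 30; y = λ·(44 - 30) - 37 ≡ 58. → (30, 58)
4P: (30, 58) + (47, 11). λ = (11 - 58)/(47 - 30) ≡ 12/17 mod 59. 17⁻¹ ≡ 7 (mod 59), so λ ≡ 25.
  x = λ² - 30 - 47 = 625 - 77 ≡ 17; y = λ·(30 - 17) - 58 ≡ 31. → (17, 31)
5P: (17, 31) + (47, 11). λ = (11 - 31)/(47 - 17) ≡ 39/30 mod 59. 30⁻¹ ≡ 2 (mod 59) since 30·2 = 60 ≡ 1, so λ ≡ 19.
  x = λ² - 17 - 47 = 361 - 64 ≡ 2; y = λ·(17 - 2) - 31 ≡ 18. → (2, 18)
6P: (2, 18) + (47, 11). λ = (11 - 18)/(47 - 2) ≡ 52/45 mod 59. 45⁻¹ ≡ 21 (mod 59), so λ ≡ 30.
  x = λ² - 2 - 47 = 900 - 49 ≡ 25; y = λ·(2 - 25) - 18 ≡ 0. → (25, 0)
7P: (25, 0) + (47, 11). λ = (11 - 0)/(47 - 25) ≡ 11/22 mod 59. 22⁻¹ ≡ 51 (mod 59), so λ ≡ 30.
  x = λ² - 25 - 47 = 900 - 72 ≡ 2; y = λ·(25 - 2) - 0 ≡ 41. → (2, 41)
8P: (2, 41) + (47, 11). λ = (11 - 41)/(47 - 2) ≡ 29/45 mod 59. 45⁻¹ ≡ 21 (mod 59), so λ ≡ 19.
  x = λ² - 2 - 47 = 361 - 49 ≡ 17; y = λ·(2 - 17) - 41 ≡ 28. → (17, 28)
9P: (17, 28) + (47, 11). λ = (11 - 28)/(47 - 17) ≡ 42/30 mod 59. 30⁻¹ ≡ 2 (mod 59), so λ ≡ 25.
  x = λ² - 17 - 47 = 625 - 64 ≡ 30; y = λ·(17 - 30) - 28 ≡ 1. → (30, 1)
10P: (30, 1) + (47, 11). λ = (11 - 1)/(47 - 30) ≡ 10/17 mod 59. 17⁻¹ ≡ 7 (mod 59), so λ ≡ 11.
  x = λ² - 30 - 47 = 121 - 77 ≡ 44; y = λ·(30 - 44) - 1 ≡ 22. → (44, 22)
11P: (44, 22) + (47, 11). λ = (11 - 22)/(47 - 44) ≡ 48/3 mod 59. 3⁻¹ ≡ 20 (mod 59), so λ ≡ 16.
  x = λ² - 44 - 47 = 256 - 91 ≡ 47; y = λ·(44 - 47) - 22 ≡ 48. → (47, 48)
12P: (47, 48) + (47, 11): same x and y₁ ≡ -y₂, so the sum is O.
12P = O, so the order is 12.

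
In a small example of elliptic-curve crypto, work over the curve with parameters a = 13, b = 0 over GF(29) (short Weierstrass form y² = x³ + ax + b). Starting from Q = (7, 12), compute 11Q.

Repeated addition: build up to 11Q.
2Q: tangent at (7, 12): λ = (3·7² + 13)/(2·12) ≡ 15/24. 24⁻¹ ≡ 23 (mod 29), so λ ≡ 15·23 ≡ 26.
  x = λ² - 7 - 7 = 676 - 14 ≡ 24; y = λ·(7 - 24) - 12 ≡ 10. → (24, 10)
3Q: (24, 10) + (7, 12). λ = (12 - 10)/(7 - 24) ≡ 2/12 mod 29. 12⁻¹ ≡ 17 (mod 29) since 12·17 = 204 ≡ 1, so λ ≡ 5.
  x = λ² - 24 - 7 = 25 - 31 ≡ 23; y = λ·(24 - 23) - 10 ≡ 24. → (23, 24)
4Q: (23, 24) + (7, 12). λ = (12 - 24)/(7 - 23) ≡ 17/13 mod 29. 13⁻¹ ≡ 9 (mod 29), so λ ≡ 8.
  x = λ² - 23 - 7 = 64 - 30 ≡ 5; y = λ·(23 - 5) - 24 ≡ 4. → (5, 4)
5Q: (5, 4) + (7, 12). λ = (12 - 4)/(7 - 5) ≡ 8/2 mod 29. 2⁻¹ ≡ 15 (mod 29), so λ ≡ 4.
  x = λ² - 5 - 7 = 16 - 12 ≡ 4; y = λ·(5 - 4) - 4 ≡ 0. → (4, 0)
6Q: (4, 0) + (7, 12). λ = (12 - 0)/(7 - 4) ≡ 12/3 mod 29. 3⁻¹ ≡ 10 (mod 29), so λ ≡ 4.
  x = λ² - 4 - 7 = 16 - 11 ≡ 5; y = λ·(4 - 5) - 0 ≡ 25. → (5, 25)
7Q: (5, 25) + (7, 12). λ = (12 - 25)/(7 - 5) ≡ 16/2 mod 29. 2⁻¹ ≡ 15 (mod 29), so λ ≡ 8.
  x = λ² - 5 - 7 = 64 - 12 ≡ 23; y = λ·(5 - 23) - 25 ≡ 5. → (23, 5)
8Q: (23, 5) + (7, 12). λ = (12 - 5)/(7 - 23) ≡ 7/13 mod 29. 13⁻¹ ≡ 9 (mod 29) since 13·9 = 117 ≡ 1, so λ ≡ 5.
  x = λ² - 23 - 7 = 25 - 30 ≡ 24; y = λ·(23 - 24) - 5 ≡ 19. → (24, 19)
9Q: (24, 19) + (7, 12). λ = (12 - 19)/(7 - 24) ≡ 22/12 mod 29. 12⁻¹ ≡ 17 (mod 29) since 12·17 = 204 ≡ 1, so λ ≡ 26.
  x = λ² - 24 - 7 = 676 - 31 ≡ 7; y = λ·(24 - 7) - 19 ≡ 17. → (7, 17)
10Q: (7, 17) + (7, 12): same x and y₁ ≡ -y₂, so the sum is O.
11Q: O + (7, 12) = (7, 12) (identity).

(7, 12)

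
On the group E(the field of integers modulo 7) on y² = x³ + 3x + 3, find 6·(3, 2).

Write Q = (3, 2).
Repeated addition: build up to 6Q.
2Q: tangent at (3, 2): λ = (3·3² + 3)/(2·2) ≡ 2/4. 4⁻¹ ≡ 2 (mod 7), so λ ≡ 2·2 ≡ 4.
  x = λ² - 3 - 3 = 16 - 6 ≡ 3; y = λ·(3 - 3) - 2 ≡ 5. → (3, 5)
3Q: (3, 5) + (3, 2): same x and y₁ ≡ -y₂, so the sum is O.
4Q: O + (3, 2) = (3, 2) (identity).
5Q: tangent at (3, 2): λ = (3·3² + 3)/(2·2) ≡ 2/4. 4⁻¹ ≡ 2 (mod 7) since 4·2 = 8 ≡ 1, so λ ≡ 2·2 ≡ 4.
  x = λ² - 3 - 3 = 16 - 6 ≡ 3; y = λ·(3 - 3) - 2 ≡ 5. → (3, 5)
6Q: (3, 5) + (3, 2): same x and y₁ ≡ -y₂, so the sum is O.

O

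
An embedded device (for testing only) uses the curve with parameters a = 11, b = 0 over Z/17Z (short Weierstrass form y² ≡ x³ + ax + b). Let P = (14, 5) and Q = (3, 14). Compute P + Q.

(15, 2)

(14, 5) + (3, 14). λ = (14 - 5)/(3 - 14) ≡ 9/6 mod 17. 6⁻¹ ≡ 3 (mod 17), so λ ≡ 10.
  x = λ² - 14 - 3 = 100 - 17 ≡ 15; y = λ·(14 - 15) - 5 ≡ 2. → (15, 2)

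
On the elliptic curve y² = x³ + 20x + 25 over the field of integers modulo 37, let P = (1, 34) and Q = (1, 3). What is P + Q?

O

The two points share x = 1 and their y-coordinates satisfy 34 + 3 ≡ 0 (mod 37), so they are inverses. Their sum is O.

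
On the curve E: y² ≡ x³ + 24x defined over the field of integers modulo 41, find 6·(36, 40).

(36, 40)

Write Q = (36, 40).
Repeated addition: build up to 6Q.
2Q: tangent at (36, 40): λ = (3·36² + 24)/(2·40) ≡ 17/39. 39⁻¹ ≡ 20 (mod 41), so λ ≡ 17·20 ≡ 12.
  x = λ² - 36 - 36 = 144 - 72 ≡ 31; y = λ·(36 - 31) - 40 ≡ 20. → (31, 20)
3Q: (31, 20) + (36, 40). λ = (40 - 20)/(36 - 31) ≡ 20/5 mod 41. 5⁻¹ ≡ 33 (mod 41) since 5·33 = 165 ≡ 1, so λ ≡ 4.
  x = λ² - 31 - 36 = 16 - 67 ≡ 31; y = λ·(31 - 31) - 20 ≡ 21. → (31, 21)
4Q: (31, 21) + (36, 40). λ = (40 - 21)/(36 - 31) ≡ 19/5 mod 41. 5⁻¹ ≡ 33 (mod 41) since 5·33 = 165 ≡ 1, so λ ≡ 12.
  x = λ² - 31 - 36 = 144 - 67 ≡ 36; y = λ·(31 - 36) - 21 ≡ 1. → (36, 1)
5Q: (36, 1) + (36, 40): same x and y₁ ≡ -y₂, so the sum is ∞.
6Q: ∞ + (36, 40) = (36, 40) (identity).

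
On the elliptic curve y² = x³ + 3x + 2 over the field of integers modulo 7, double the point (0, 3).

tangent at (0, 3): λ = (3·0² + 3)/(2·3) ≡ 3/6. 6⁻¹ ≡ 6 (mod 7) since 6·6 = 36 ≡ 1, so λ ≡ 3·6 ≡ 4.
  x = λ² - 0 - 0 = 16 - 0 ≡ 2; y = λ·(0 - 2) - 3 ≡ 3. → (2, 3)

(2, 3)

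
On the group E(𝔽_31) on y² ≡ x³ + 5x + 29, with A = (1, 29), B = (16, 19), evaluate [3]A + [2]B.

(10, 26)

First 3A:
Repeated addition: build up to 3A.
2A: tangent at (1, 29): λ = (3·1² + 5)/(2·29) ≡ 8/27. 27⁻¹ ≡ 23 (mod 31), so λ ≡ 8·23 ≡ 29.
  x = λ² - 1 - 1 = 841 - 2 ≡ 2; y = λ·(1 - 2) - 29 ≡ 4. → (2, 4)
3A: (2, 4) + (1, 29). λ = (29 - 4)/(1 - 2) ≡ 25/30 mod 31. 30⁻¹ ≡ 30 (mod 31) since 30·30 = 900 ≡ 1, so λ ≡ 6.
  x = λ² - 2 - 1 = 36 - 3 ≡ 2; y = λ·(2 - 2) - 4 ≡ 27. → (2, 27)
3A = (2, 27).
Next 2B:
Repeated addition: build up to 2B.
2B: tangent at (16, 19): λ = (3·16² + 5)/(2·19) ≡ 29/7. 7⁻¹ ≡ 9 (mod 31) since 7·9 = 63 ≡ 1, so λ ≡ 29·9 ≡ 13.
  x = λ² - 16 - 16 = 169 - 32 ≡ 13; y = λ·(16 - 13) - 19 ≡ 20. → (13, 20)
2B = (13, 20).
Finally 3A + 2B:
(2, 27) + (13, 20). λ = (20 - 27)/(13 - 2) ≡ 24/11 mod 31. 11⁻¹ ≡ 17 (mod 31), so λ ≡ 5.
  x = λ² - 2 - 13 = 25 - 15 ≡ 10; y = λ·(2 - 10) - 27 ≡ 26. → (10, 26)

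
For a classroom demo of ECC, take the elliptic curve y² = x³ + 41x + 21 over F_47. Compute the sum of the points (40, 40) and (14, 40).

(40, 40) + (14, 40). λ = (40 - 40)/(14 - 40) ≡ 0/21 mod 47. 21⁻¹ ≡ 9 (mod 47), so λ ≡ 0.
  x = λ² - 40 - 14 = 0 - 54 ≡ 40; y = λ·(40 - 40) - 40 ≡ 7. → (40, 7)

(40, 7)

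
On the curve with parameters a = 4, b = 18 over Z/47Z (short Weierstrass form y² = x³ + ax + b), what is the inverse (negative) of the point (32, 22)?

(32, 25)

-(32, 22) = (32, -22 mod 47) = (32, 25).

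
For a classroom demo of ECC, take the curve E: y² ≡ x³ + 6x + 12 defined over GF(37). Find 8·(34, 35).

(21, 1)

Write Q = (34, 35).
Repeated addition: build up to 8Q.
2Q: tangent at (34, 35): λ = (3·34² + 6)/(2·35) ≡ 33/33. 33⁻¹ ≡ 9 (mod 37), so λ ≡ 33·9 ≡ 1.
  x = λ² - 34 - 34 = 1 - 68 ≡ 7; y = λ·(34 - 7) - 35 ≡ 29. → (7, 29)
3Q: (7, 29) + (34, 35). λ = (35 - 29)/(34 - 7) ≡ 6/27 mod 37. 27⁻¹ ≡ 11 (mod 37), so λ ≡ 29.
  x = λ² - 7 - 34 = 841 - 41 ≡ 23; y = λ·(7 - 23) - 29 ≡ 25. → (23, 25)
4Q: (23, 25) + (34, 35). λ = (35 - 25)/(34 - 23) ≡ 10/11 mod 37. 11⁻¹ ≡ 27 (mod 37), so λ ≡ 11.
  x = λ² - 23 - 34 = 121 - 57 ≡ 27; y = λ·(23 - 27) - 25 ≡ 5. → (27, 5)
5Q: (27, 5) + (34, 35). λ = (35 - 5)/(34 - 27) ≡ 30/7 mod 37. 7⁻¹ ≡ 16 (mod 37), so λ ≡ 36.
  x = λ² - 27 - 34 = 1296 - 61 ≡ 14; y = λ·(27 - 14) - 5 ≡ 19. → (14, 19)
6Q: (14, 19) + (34, 35). λ = (35 - 19)/(34 - 14) ≡ 16/20 mod 37. 20⁻¹ ≡ 13 (mod 37), so λ ≡ 23.
  x = λ² - 14 - 34 = 529 - 48 ≡ 0; y = λ·(14 - 0) - 19 ≡ 7. → (0, 7)
7Q: (0, 7) + (34, 35). λ = (35 - 7)/(34 - 0) ≡ 28/34 mod 37. 34⁻¹ ≡ 12 (mod 37) since 34·12 = 408 ≡ 1, so λ ≡ 3.
  x = λ² - 0 - 34 = 9 - 34 ≡ 12; y = λ·(0 - 12) - 7 ≡ 31. → (12, 31)
8Q: (12, 31) + (34, 35). λ = (35 - 31)/(34 - 12) ≡ 4/22 mod 37. 22⁻¹ ≡ 32 (mod 37) since 22·32 = 704 ≡ 1, so λ ≡ 17.
  x = λ² - 12 - 34 = 289 - 46 ≡ 21; y = λ·(12 - 21) - 31 ≡ 1. → (21, 1)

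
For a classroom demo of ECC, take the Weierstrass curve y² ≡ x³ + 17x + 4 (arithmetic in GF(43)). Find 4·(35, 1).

(36, 31)

Write Q = (35, 1).
Repeated addition: build up to 4Q.
2Q: tangent at (35, 1): λ = (3·35² + 17)/(2·1) ≡ 37/2. 2⁻¹ ≡ 22 (mod 43) since 2·22 = 44 ≡ 1, so λ ≡ 37·22 ≡ 40.
  x = λ² - 35 - 35 = 1600 - 70 ≡ 25; y = λ·(35 - 25) - 1 ≡ 12. → (25, 12)
3Q: (25, 12) + (35, 1). λ = (1 - 12)/(35 - 25) ≡ 32/10 mod 43. 10⁻¹ ≡ 13 (mod 43), so λ ≡ 29.
  x = λ² - 25 - 35 = 841 - 60 ≡ 7; y = λ·(25 - 7) - 12 ≡ 37. → (7, 37)
4Q: (7, 37) + (35, 1). λ = (1 - 37)/(35 - 7) ≡ 7/28 mod 43. 28⁻¹ ≡ 20 (mod 43) since 28·20 = 560 ≡ 1, so λ ≡ 11.
  x = λ² - 7 - 35 = 121 - 42 ≡ 36; y = λ·(7 - 36) - 37 ≡ 31. → (36, 31)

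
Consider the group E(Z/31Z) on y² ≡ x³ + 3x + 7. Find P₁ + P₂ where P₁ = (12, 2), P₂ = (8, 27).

(12, 2) + (8, 27). λ = (27 - 2)/(8 - 12) ≡ 25/27 mod 31. 27⁻¹ ≡ 23 (mod 31), so λ ≡ 17.
  x = λ² - 12 - 8 = 289 - 20 ≡ 21; y = λ·(12 - 21) - 2 ≡ 0. → (21, 0)

(21, 0)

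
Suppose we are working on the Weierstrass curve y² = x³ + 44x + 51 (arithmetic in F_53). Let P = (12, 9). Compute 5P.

(32, 25)

Double-and-add on 5 = (101)₂. Start with P = (12, 9) for the leading 1-bit.
double: tangent at (12, 9): λ = (3·12² + 44)/(2·9) ≡ 52/18. 18⁻¹ ≡ 3 (mod 53), so λ ≡ 52·3 ≡ 50.
  x = λ² - 12 - 12 = 2500 - 24 ≡ 38; y = λ·(12 - 38) - 9 ≡ 16. → (38, 16)
double: tangent at (38, 16): λ = (3·38² + 44)/(2·16) ≡ 30/32. 32⁻¹ ≡ 5 (mod 53), so λ ≡ 30·5 ≡ 44.
  x = λ² - 38 - 38 = 1936 - 76 ≡ 5; y = λ·(38 - 5) - 16 ≡ 5. → (5, 5)
add P: (5, 5) + (12, 9). λ = (9 - 5)/(12 - 5) ≡ 4/7 mod 53. 7⁻¹ ≡ 38 (mod 53) since 7·38 = 266 ≡ 1, so λ ≡ 46.
  x = λ² - 5 - 12 = 2116 - 17 ≡ 32; y = λ·(5 - 32) - 5 ≡ 25. → (32, 25)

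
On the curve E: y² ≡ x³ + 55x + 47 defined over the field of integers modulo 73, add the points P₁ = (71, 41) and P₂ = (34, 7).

(71, 41) + (34, 7). λ = (7 - 41)/(34 - 71) ≡ 39/36 mod 73. 36⁻¹ ≡ 71 (mod 73), so λ ≡ 68.
  x = λ² - 71 - 34 = 4624 - 105 ≡ 66; y = λ·(71 - 66) - 41 ≡ 7. → (66, 7)

(66, 7)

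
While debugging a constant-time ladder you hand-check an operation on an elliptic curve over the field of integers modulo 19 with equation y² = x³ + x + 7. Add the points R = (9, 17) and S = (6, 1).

(5, 17)

(9, 17) + (6, 1). λ = (1 - 17)/(6 - 9) ≡ 3/16 mod 19. 16⁻¹ ≡ 6 (mod 19), so λ ≡ 18.
  x = λ² - 9 - 6 = 324 - 15 ≡ 5; y = λ·(9 - 5) - 17 ≡ 17. → (5, 17)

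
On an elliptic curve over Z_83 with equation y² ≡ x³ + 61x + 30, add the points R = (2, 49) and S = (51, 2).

(2, 49) + (51, 2). λ = (2 - 49)/(51 - 2) ≡ 36/49 mod 83. 49⁻¹ ≡ 61 (mod 83), so λ ≡ 38.
  x = λ² - 2 - 51 = 1444 - 53 ≡ 63; y = λ·(2 - 63) - 49 ≡ 40. → (63, 40)

(63, 40)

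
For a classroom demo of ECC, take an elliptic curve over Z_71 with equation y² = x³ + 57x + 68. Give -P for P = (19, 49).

(19, 22)

-(19, 49) = (19, -49 mod 71) = (19, 22).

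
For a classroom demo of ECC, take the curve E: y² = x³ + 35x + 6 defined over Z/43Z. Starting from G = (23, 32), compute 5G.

Repeated addition: build up to 5G.
2G: tangent at (23, 32): λ = (3·23² + 35)/(2·32) ≡ 31/21. 21⁻¹ ≡ 41 (mod 43), so λ ≡ 31·41 ≡ 24.
  x = λ² - 23 - 23 = 576 - 46 ≡ 14; y = λ·(23 - 14) - 32 ≡ 12. → (14, 12)
3G: (14, 12) + (23, 32). λ = (32 - 12)/(23 - 14) ≡ 20/9 mod 43. 9⁻¹ ≡ 24 (mod 43) since 9·24 = 216 ≡ 1, so λ ≡ 7.
  x = λ² - 14 - 23 = 49 - 37 ≡ 12; y = λ·(14 - 12) - 12 ≡ 2. → (12, 2)
4G: (12, 2) + (23, 32). λ = (32 - 2)/(23 - 12) ≡ 30/11 mod 43. 11⁻¹ ≡ 4 (mod 43) since 11·4 = 44 ≡ 1, so λ ≡ 34.
  x = λ² - 12 - 23 = 1156 - 35 ≡ 3; y = λ·(12 - 3) - 2 ≡ 3. → (3, 3)
5G: (3, 3) + (23, 32). λ = (32 - 3)/(23 - 3) ≡ 29/20 mod 43. 20⁻¹ ≡ 28 (mod 43) since 20·28 = 560 ≡ 1, so λ ≡ 38.
  x = λ² - 3 - 23 = 1444 - 26 ≡ 42; y = λ·(3 - 42) - 3 ≡ 20. → (42, 20)

(42, 20)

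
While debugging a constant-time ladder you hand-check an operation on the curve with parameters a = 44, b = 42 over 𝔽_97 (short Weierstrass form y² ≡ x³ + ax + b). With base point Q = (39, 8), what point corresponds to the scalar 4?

Double-and-add on 4 = (100)₂. Start with Q = (39, 8) for the leading 1-bit.
double: tangent at (39, 8): λ = (3·39² + 44)/(2·8) ≡ 48/16. 16⁻¹ ≡ 91 (mod 97) since 16·91 = 1456 ≡ 1, so λ ≡ 48·91 ≡ 3.
  x = λ² - 39 - 39 = 9 - 78 ≡ 28; y = λ·(39 - 28) - 8 ≡ 25. → (28, 25)
double: tangent at (28, 25): λ = (3·28² + 44)/(2·25) ≡ 68/50. 50⁻¹ ≡ 33 (mod 97), so λ ≡ 68·33 ≡ 13.
  x = λ² - 28 - 28 = 169 - 56 ≡ 16; y = λ·(28 - 16) - 25 ≡ 34. → (16, 34)

(16, 34)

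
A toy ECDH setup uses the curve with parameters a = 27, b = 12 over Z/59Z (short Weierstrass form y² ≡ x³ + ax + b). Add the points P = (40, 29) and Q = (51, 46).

(40, 29) + (51, 46). λ = (46 - 29)/(51 - 40) ≡ 17/11 mod 59. 11⁻¹ ≡ 43 (mod 59), so λ ≡ 23.
  x = λ² - 40 - 51 = 529 - 91 ≡ 25; y = λ·(40 - 25) - 29 ≡ 21. → (25, 21)

(25, 21)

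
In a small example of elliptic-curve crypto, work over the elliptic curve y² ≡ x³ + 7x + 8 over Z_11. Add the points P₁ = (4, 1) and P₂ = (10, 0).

(1, 4)

(4, 1) + (10, 0). λ = (0 - 1)/(10 - 4) ≡ 10/6 mod 11. 6⁻¹ ≡ 2 (mod 11), so λ ≡ 9.
  x = λ² - 4 - 10 = 81 - 14 ≡ 1; y = λ·(4 - 1) - 1 ≡ 4. → (1, 4)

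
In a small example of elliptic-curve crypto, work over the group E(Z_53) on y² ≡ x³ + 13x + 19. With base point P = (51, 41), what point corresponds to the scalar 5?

(51, 12)

Repeated addition: build up to 5P.
2P: tangent at (51, 41): λ = (3·51² + 13)/(2·41) ≡ 25/29. 29⁻¹ ≡ 11 (mod 53) since 29·11 = 319 ≡ 1, so λ ≡ 25·11 ≡ 10.
  x = λ² - 51 - 51 = 100 - 102 ≡ 51; y = λ·(51 - 51) - 41 ≡ 12. → (51, 12)
3P: (51, 12) + (51, 41): same x and y₁ ≡ -y₂, so the sum is 𝒪.
4P: 𝒪 + (51, 41) = (51, 41) (identity).
5P: tangent at (51, 41): λ = (3·51² + 13)/(2·41) ≡ 25/29. 29⁻¹ ≡ 11 (mod 53), so λ ≡ 25·11 ≡ 10.
  x = λ² - 51 - 51 = 100 - 102 ≡ 51; y = λ·(51 - 51) - 41 ≡ 12. → (51, 12)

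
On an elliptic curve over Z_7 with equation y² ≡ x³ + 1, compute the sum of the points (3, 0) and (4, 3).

(2, 3)

(3, 0) + (4, 3). λ = (3 - 0)/(4 - 3) ≡ 3/1 mod 7. 1⁻¹ ≡ 1 (mod 7) since 1·1 = 1 ≡ 1, so λ ≡ 3.
  x = λ² - 3 - 4 = 9 - 7 ≡ 2; y = λ·(3 - 2) - 0 ≡ 3. → (2, 3)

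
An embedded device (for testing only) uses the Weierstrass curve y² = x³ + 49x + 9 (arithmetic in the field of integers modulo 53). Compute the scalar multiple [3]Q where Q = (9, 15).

Repeated addition: build up to 3Q.
2Q: tangent at (9, 15): λ = (3·9² + 49)/(2·15) ≡ 27/30. 30⁻¹ ≡ 23 (mod 53), so λ ≡ 27·23 ≡ 38.
  x = λ² - 9 - 9 = 1444 - 18 ≡ 48; y = λ·(9 - 48) - 15 ≡ 40. → (48, 40)
3Q: (48, 40) + (9, 15). λ = (15 - 40)/(9 - 48) ≡ 28/14 mod 53. 14⁻¹ ≡ 19 (mod 53) since 14·19 = 266 ≡ 1, so λ ≡ 2.
  x = λ² - 48 - 9 = 4 - 57 ≡ 0; y = λ·(48 - 0) - 40 ≡ 3. → (0, 3)

(0, 3)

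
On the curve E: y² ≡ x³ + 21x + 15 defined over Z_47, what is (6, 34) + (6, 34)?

(43, 14)

tangent at (6, 34): λ = (3·6² + 21)/(2·34) ≡ 35/21. 21⁻¹ ≡ 9 (mod 47) since 21·9 = 189 ≡ 1, so λ ≡ 35·9 ≡ 33.
  x = λ² - 6 - 6 = 1089 - 12 ≡ 43; y = λ·(6 - 43) - 34 ≡ 14. → (43, 14)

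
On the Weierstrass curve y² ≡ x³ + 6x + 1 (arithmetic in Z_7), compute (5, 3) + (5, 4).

O

The two points share x = 5 and their y-coordinates satisfy 3 + 4 ≡ 0 (mod 7), so they are inverses. Their sum is O.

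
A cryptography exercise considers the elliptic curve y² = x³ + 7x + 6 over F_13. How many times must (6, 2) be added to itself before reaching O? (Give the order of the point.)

2P: tangent at (6, 2): λ = (3·6² + 7)/(2·2) ≡ 11/4. 4⁻¹ ≡ 10 (mod 13), so λ ≡ 11·10 ≡ 6.
  x = λ² - 6 - 6 = 36 - 12 ≡ 11; y = λ·(6 - 11) - 2 ≡ 7. → (11, 7)
3P: (11, 7) + (6, 2). λ = (2 - 7)/(6 - 11) ≡ 8/8 mod 13. 8⁻¹ ≡ 5 (mod 13), so λ ≡ 1.
  x = λ² - 11 - 6 = 1 - 17 ≡ 10; y = λ·(11 - 10) - 7 ≡ 7. → (10, 7)
4P: (10, 7) + (6, 2). λ = (2 - 7)/(6 - 10) ≡ 8/9 mod 13. 9⁻¹ ≡ 3 (mod 13) since 9·3 = 27 ≡ 1, so λ ≡ 11.
  x = λ² - 10 - 6 = 121 - 16 ≡ 1; y = λ·(10 - 1) - 7 ≡ 1. → (1, 1)
5P: (1, 1) + (6, 2). λ = (2 - 1)/(6 - 1) ≡ 1/5 mod 13. 5⁻¹ ≡ 8 (mod 13), so λ ≡ 8.
  x = λ² - 1 - 6 = 64 - 7 ≡ 5; y = λ·(1 - 5) - 1 ≡ 6. → (5, 6)
6P: (5, 6) + (6, 2). λ = (2 - 6)/(6 - 5) ≡ 9/1 mod 13. 1⁻¹ ≡ 1 (mod 13), so λ ≡ 9.
  x = λ² - 5 - 6 = 81 - 11 ≡ 5; y = λ·(5 - 5) - 6 ≡ 7. → (5, 7)
7P: (5, 7) + (6, 2). λ = (2 - 7)/(6 - 5) ≡ 8/1 mod 13. 1⁻¹ ≡ 1 (mod 13), so λ ≡ 8.
  x = λ² - 5 - 6 = 64 - 11 ≡ 1; y = λ·(5 - 1) - 7 ≡ 12. → (1, 12)
8P: (1, 12) + (6, 2). λ = (2 - 12)/(6 - 1) ≡ 3/5 mod 13. 5⁻¹ ≡ 8 (mod 13) since 5·8 = 40 ≡ 1, so λ ≡ 11.
  x = λ² - 1 - 6 = 121 - 7 ≡ 10; y = λ·(1 - 10) - 12 ≡ 6. → (10, 6)
9P: (10, 6) + (6, 2). λ = (2 - 6)/(6 - 10) ≡ 9/9 mod 13. 9⁻¹ ≡ 3 (mod 13), so λ ≡ 1.
  x = λ² - 10 - 6 = 1 - 16 ≡ 11; y = λ·(10 - 11) - 6 ≡ 6. → (11, 6)
10P: (11, 6) + (6, 2). λ = (2 - 6)/(6 - 11) ≡ 9/8 mod 13. 8⁻¹ ≡ 5 (mod 13), so λ ≡ 6.
  x = λ² - 11 - 6 = 36 - 17 ≡ 6; y = λ·(11 - 6) - 6 ≡ 11. → (6, 11)
11P: (6, 11) + (6, 2): same x and y₁ ≡ -y₂, so the sum is O.
11P = O, so the order is 11.

11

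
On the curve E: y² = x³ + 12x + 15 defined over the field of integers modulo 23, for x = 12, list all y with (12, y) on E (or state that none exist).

x³ + 12x + 15 = 1887 ≡ 1 (mod 23).
Square roots of 1 mod 23: 1 and 22 (since 1² = 1 ≡ 1).

1, 22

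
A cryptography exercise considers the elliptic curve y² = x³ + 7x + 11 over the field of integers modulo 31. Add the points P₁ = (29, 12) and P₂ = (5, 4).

(29, 12) + (5, 4). λ = (4 - 12)/(5 - 29) ≡ 23/7 mod 31. 7⁻¹ ≡ 9 (mod 31), so λ ≡ 21.
  x = λ² - 29 - 5 = 441 - 34 ≡ 4; y = λ·(29 - 4) - 12 ≡ 17. → (4, 17)

(4, 17)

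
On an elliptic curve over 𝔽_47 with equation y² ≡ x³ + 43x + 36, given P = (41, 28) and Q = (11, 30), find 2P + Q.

(0, 41)

First 2P:
Repeated addition: build up to 2P.
2P: tangent at (41, 28): λ = (3·41² + 43)/(2·28) ≡ 10/9. 9⁻¹ ≡ 21 (mod 47) since 9·21 = 189 ≡ 1, so λ ≡ 10·21 ≡ 22.
  x = λ² - 41 - 41 = 484 - 82 ≡ 26; y = λ·(41 - 26) - 28 ≡ 20. → (26, 20)
2P = (26, 20).
Finally 2P + Q:
(26, 20) + (11, 30). λ = (30 - 20)/(11 - 26) ≡ 10/32 mod 47. 32⁻¹ ≡ 25 (mod 47), so λ ≡ 15.
  x = λ² - 26 - 11 = 225 - 37 ≡ 0; y = λ·(26 - 0) - 20 ≡ 41. → (0, 41)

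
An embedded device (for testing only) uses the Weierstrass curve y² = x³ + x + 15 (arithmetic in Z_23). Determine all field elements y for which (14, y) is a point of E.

6, 17

x³ + 1x + 15 = 2773 ≡ 13 (mod 23).
Square roots of 13 mod 23: 6 and 17 (since 6² = 36 ≡ 13).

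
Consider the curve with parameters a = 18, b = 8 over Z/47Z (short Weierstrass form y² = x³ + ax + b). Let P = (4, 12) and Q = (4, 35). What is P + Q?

O

The two points share x = 4 and their y-coordinates satisfy 12 + 35 ≡ 0 (mod 47), so they are inverses. Their sum is the point at infinity.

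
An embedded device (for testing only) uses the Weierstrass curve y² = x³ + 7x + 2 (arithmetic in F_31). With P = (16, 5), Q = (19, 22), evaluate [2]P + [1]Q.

First 2P:
Repeated addition: build up to 2P.
2P: tangent at (16, 5): λ = (3·16² + 7)/(2·5) ≡ 0/10. 10⁻¹ ≡ 28 (mod 31) since 10·28 = 280 ≡ 1, so λ ≡ 0·28 ≡ 0.
  x = λ² - 16 - 16 = 0 - 32 ≡ 30; y = λ·(16 - 30) - 5 ≡ 26. → (30, 26)
2P = (30, 26).
Finally 2P + Q:
(30, 26) + (19, 22). λ = (22 - 26)/(19 - 30) ≡ 27/20 mod 31. 20⁻¹ ≡ 14 (mod 31), so λ ≡ 6.
  x = λ² - 30 - 19 = 36 - 49 ≡ 18; y = λ·(30 - 18) - 26 ≡ 15. → (18, 15)

(18, 15)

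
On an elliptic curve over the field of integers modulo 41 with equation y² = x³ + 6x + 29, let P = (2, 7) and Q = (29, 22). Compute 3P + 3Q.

First 3P:
Repeated addition: build up to 3P.
2P: tangent at (2, 7): λ = (3·2² + 6)/(2·7) ≡ 18/14. 14⁻¹ ≡ 3 (mod 41) since 14·3 = 42 ≡ 1, so λ ≡ 18·3 ≡ 13.
  x = λ² - 2 - 2 = 169 - 4 ≡ 1; y = λ·(2 - 1) - 7 ≡ 6. → (1, 6)
3P: (1, 6) + (2, 7). λ = (7 - 6)/(2 - 1) ≡ 1/1 mod 41. 1⁻¹ ≡ 1 (mod 41), so λ ≡ 1.
  x = λ² - 1 - 2 = 1 - 3 ≡ 39; y = λ·(1 - 39) - 6 ≡ 38. → (39, 38)
3P = (39, 38).
Next 3Q:
Repeated addition: build up to 3Q.
2Q: tangent at (29, 22): λ = (3·29² + 6)/(2·22) ≡ 28/3. 3⁻¹ ≡ 14 (mod 41) since 3·14 = 42 ≡ 1, so λ ≡ 28·14 ≡ 23.
  x = λ² - 29 - 29 = 529 - 58 ≡ 20; y = λ·(29 - 20) - 22 ≡ 21. → (20, 21)
3Q: (20, 21) + (29, 22). λ = (22 - 21)/(29 - 20) ≡ 1/9 mod 41. 9⁻¹ ≡ 32 (mod 41) since 9·32 = 288 ≡ 1, so λ ≡ 32.
  x = λ² - 20 - 29 = 1024 - 49 ≡ 32; y = λ·(20 - 32) - 21 ≡ 5. → (32, 5)
3Q = (32, 5).
Finally 3P + 3Q:
(39, 38) + (32, 5). λ = (5 - 38)/(32 - 39) ≡ 8/34 mod 41. 34⁻¹ ≡ 35 (mod 41), so λ ≡ 34.
  x = λ² - 39 - 32 = 1156 - 71 ≡ 19; y = λ·(39 - 19) - 38 ≡ 27. → (19, 27)

(19, 27)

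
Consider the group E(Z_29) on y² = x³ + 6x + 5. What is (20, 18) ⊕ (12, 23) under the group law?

(20, 18) + (12, 23). λ = (23 - 18)/(12 - 20) ≡ 5/21 mod 29. 21⁻¹ ≡ 18 (mod 29) since 21·18 = 378 ≡ 1, so λ ≡ 3.
  x = λ² - 20 - 12 = 9 - 32 ≡ 6; y = λ·(20 - 6) - 18 ≡ 24. → (6, 24)

(6, 24)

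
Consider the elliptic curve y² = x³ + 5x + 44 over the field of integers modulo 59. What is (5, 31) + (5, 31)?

(39, 26)

tangent at (5, 31): λ = (3·5² + 5)/(2·31) ≡ 21/3. 3⁻¹ ≡ 20 (mod 59), so λ ≡ 21·20 ≡ 7.
  x = λ² - 5 - 5 = 49 - 10 ≡ 39; y = λ·(5 - 39) - 31 ≡ 26. → (39, 26)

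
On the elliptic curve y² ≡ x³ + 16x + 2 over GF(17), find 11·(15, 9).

Write P = (15, 9).
Repeated addition: build up to 11P.
2P: tangent at (15, 9): λ = (3·15² + 16)/(2·9) ≡ 11/1. 1⁻¹ ≡ 1 (mod 17), so λ ≡ 11·1 ≡ 11.
  x = λ² - 15 - 15 = 121 - 30 ≡ 6; y = λ·(15 - 6) - 9 ≡ 5. → (6, 5)
3P: (6, 5) + (15, 9). λ = (9 - 5)/(15 - 6) ≡ 4/9 mod 17. 9⁻¹ ≡ 2 (mod 17) since 9·2 = 18 ≡ 1, so λ ≡ 8.
  x = λ² - 6 - 15 = 64 - 21 ≡ 9; y = λ·(6 - 9) - 5 ≡ 5. → (9, 5)
4P: (9, 5) + (15, 9). λ = (9 - 5)/(15 - 9) ≡ 4/6 mod 17. 6⁻¹ ≡ 3 (mod 17), so λ ≡ 12.
  x = λ² - 9 - 15 = 144 - 24 ≡ 1; y = λ·(9 - 1) - 5 ≡ 6. → (1, 6)
5P: (1, 6) + (15, 9). λ = (9 - 6)/(15 - 1) ≡ 3/14 mod 17. 14⁻¹ ≡ 11 (mod 17), so λ ≡ 16.
  x = λ² - 1 - 15 = 256 - 16 ≡ 2; y = λ·(1 - 2) - 6 ≡ 12. → (2, 12)
6P: (2, 12) + (15, 9). λ = (9 - 12)/(15 - 2) ≡ 14/13 mod 17. 13⁻¹ ≡ 4 (mod 17) since 13·4 = 52 ≡ 1, so λ ≡ 5.
  x = λ² - 2 - 15 = 25 - 17 ≡ 8; y = λ·(2 - 8) - 12 ≡ 9. → (8, 9)
7P: (8, 9) + (15, 9). λ = (9 - 9)/(15 - 8) ≡ 0/7 mod 17. 7⁻¹ ≡ 5 (mod 17) since 7·5 = 35 ≡ 1, so λ ≡ 0.
  x = λ² - 8 - 15 = 0 - 23 ≡ 11; y = λ·(8 - 11) - 9 ≡ 8. → (11, 8)
8P: (11, 8) + (15, 9). λ = (9 - 8)/(15 - 11) ≡ 1/4 mod 17. 4⁻¹ ≡ 13 (mod 17) since 4·13 = 52 ≡ 1, so λ ≡ 13.
  x = λ² - 11 - 15 = 169 - 26 ≡ 7; y = λ·(11 - 7) - 8 ≡ 10. → (7, 10)
9P: (7, 10) + (15, 9). λ = (9 - 10)/(15 - 7) ≡ 16/8 mod 17. 8⁻¹ ≡ 15 (mod 17), so λ ≡ 2.
  x = λ² - 7 - 15 = 4 - 22 ≡ 16; y = λ·(7 - 16) - 10 ≡ 6. → (16, 6)
10P: (16, 6) + (15, 9). λ = (9 - 6)/(15 - 16) ≡ 3/16 mod 17. 16⁻¹ ≡ 16 (mod 17), so λ ≡ 14.
  x = λ² - 16 - 15 = 196 - 31 ≡ 12; y = λ·(16 - 12) - 6 ≡ 16. → (12, 16)
11P: (12, 16) + (15, 9). λ = (9 - 16)/(15 - 12) ≡ 10/3 mod 17. 3⁻¹ ≡ 6 (mod 17), so λ ≡ 9.
  x = λ² - 12 - 15 = 81 - 27 ≡ 3; y = λ·(12 - 3) - 16 ≡ 14. → (3, 14)

(3, 14)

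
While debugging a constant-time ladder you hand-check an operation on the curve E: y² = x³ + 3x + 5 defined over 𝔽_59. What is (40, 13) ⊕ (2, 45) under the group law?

(40, 13) + (2, 45). λ = (45 - 13)/(2 - 40) ≡ 32/21 mod 59. 21⁻¹ ≡ 45 (mod 59), so λ ≡ 24.
  x = λ² - 40 - 2 = 576 - 42 ≡ 3; y = λ·(40 - 3) - 13 ≡ 49. → (3, 49)

(3, 49)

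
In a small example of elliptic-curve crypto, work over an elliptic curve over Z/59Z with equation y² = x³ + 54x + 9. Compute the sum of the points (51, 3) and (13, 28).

(51, 3) + (13, 28). λ = (28 - 3)/(13 - 51) ≡ 25/21 mod 59. 21⁻¹ ≡ 45 (mod 59) since 21·45 = 945 ≡ 1, so λ ≡ 4.
  x = λ² - 51 - 13 = 16 - 64 ≡ 11; y = λ·(51 - 11) - 3 ≡ 39. → (11, 39)

(11, 39)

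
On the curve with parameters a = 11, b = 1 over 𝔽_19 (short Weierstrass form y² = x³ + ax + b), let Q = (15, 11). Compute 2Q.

tangent at (15, 11): λ = (3·15² + 11)/(2·11) ≡ 2/3. 3⁻¹ ≡ 13 (mod 19), so λ ≡ 2·13 ≡ 7.
  x = λ² - 15 - 15 = 49 - 30 ≡ 0; y = λ·(15 - 0) - 11 ≡ 18. → (0, 18)

(0, 18)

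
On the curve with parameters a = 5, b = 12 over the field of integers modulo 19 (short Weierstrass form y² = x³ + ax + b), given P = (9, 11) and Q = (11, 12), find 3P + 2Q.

First 3P:
Repeated addition: build up to 3P.
2P: tangent at (9, 11): λ = (3·9² + 5)/(2·11) ≡ 1/3. 3⁻¹ ≡ 13 (mod 19), so λ ≡ 1·13 ≡ 13.
  x = λ² - 9 - 9 = 169 - 18 ≡ 18; y = λ·(9 - 18) - 11 ≡ 5. → (18, 5)
3P: (18, 5) + (9, 11). λ = (11 - 5)/(9 - 18) ≡ 6/10 mod 19. 10⁻¹ ≡ 2 (mod 19) since 10·2 = 20 ≡ 1, so λ ≡ 12.
  x = λ² - 18 - 9 = 144 - 27 ≡ 3; y = λ·(18 - 3) - 5 ≡ 4. → (3, 4)
3P = (3, 4).
Next 2Q:
Repeated addition: build up to 2Q.
2Q: tangent at (11, 12): λ = (3·11² + 5)/(2·12) ≡ 7/5. 5⁻¹ ≡ 4 (mod 19), so λ ≡ 7·4 ≡ 9.
  x = λ² - 11 - 11 = 81 - 22 ≡ 2; y = λ·(11 - 2) - 12 ≡ 12. → (2, 12)
2Q = (2, 12).
Finally 3P + 2Q:
(3, 4) + (2, 12). λ = (12 - 4)/(2 - 3) ≡ 8/18 mod 19. 18⁻¹ ≡ 18 (mod 19) since 18·18 = 324 ≡ 1, so λ ≡ 11.
  x = λ² - 3 - 2 = 121 - 5 ≡ 2; y = λ·(3 - 2) - 4 ≡ 7. → (2, 7)

(2, 7)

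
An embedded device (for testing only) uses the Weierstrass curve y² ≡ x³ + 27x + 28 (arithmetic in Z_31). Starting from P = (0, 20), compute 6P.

Repeated addition: build up to 6P.
2P: tangent at (0, 20): λ = (3·0² + 27)/(2·20) ≡ 27/9. 9⁻¹ ≡ 7 (mod 31), so λ ≡ 27·7 ≡ 3.
  x = λ² - 0 - 0 = 9 - 0 ≡ 9; y = λ·(0 - 9) - 20 ≡ 15. → (9, 15)
3P: (9, 15) + (0, 20). λ = (20 - 15)/(0 - 9) ≡ 5/22 mod 31. 22⁻¹ ≡ 24 (mod 31), so λ ≡ 27.
  x = λ² - 9 - 0 = 729 - 9 ≡ 7; y = λ·(9 - 7) - 15 ≡ 8. → (7, 8)
4P: (7, 8) + (0, 20). λ = (20 - 8)/(0 - 7) ≡ 12/24 mod 31. 24⁻¹ ≡ 22 (mod 31) since 24·22 = 528 ≡ 1, so λ ≡ 16.
  x = λ² - 7 - 0 = 256 - 7 ≡ 1; y = λ·(7 - 1) - 8 ≡ 26. → (1, 26)
5P: (1, 26) + (0, 20). λ = (20 - 26)/(0 - 1) ≡ 25/30 mod 31. 30⁻¹ ≡ 30 (mod 31) since 30·30 = 900 ≡ 1, so λ ≡ 6.
  x = λ² - 1 - 0 = 36 - 1 ≡ 4; y = λ·(1 - 4) - 26 ≡ 18. → (4, 18)
6P: (4, 18) + (0, 20). λ = (20 - 18)/(0 - 4) ≡ 2/27 mod 31. 27⁻¹ ≡ 23 (mod 31), so λ ≡ 15.
  x = λ² - 4 - 0 = 225 - 4 ≡ 4; y = λ·(4 - 4) - 18 ≡ 13. → (4, 13)

(4, 13)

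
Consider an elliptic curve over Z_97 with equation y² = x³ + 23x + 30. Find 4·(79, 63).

O

Write P = (79, 63).
Repeated addition: build up to 4P.
2P: tangent at (79, 63): λ = (3·79² + 23)/(2·63) ≡ 25/29. 29⁻¹ ≡ 87 (mod 97), so λ ≡ 25·87 ≡ 41.
  x = λ² - 79 - 79 = 1681 - 158 ≡ 68; y = λ·(79 - 68) - 63 ≡ 0. → (68, 0)
3P: (68, 0) + (79, 63). λ = (63 - 0)/(79 - 68) ≡ 63/11 mod 97. 11⁻¹ ≡ 53 (mod 97), so λ ≡ 41.
  x = λ² - 68 - 79 = 1681 - 147 ≡ 79; y = λ·(68 - 79) - 0 ≡ 34. → (79, 34)
4P: (79, 34) + (79, 63): same x and y₁ ≡ -y₂, so the sum is O.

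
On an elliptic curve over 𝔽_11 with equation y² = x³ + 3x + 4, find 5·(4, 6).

(8, 1)

Write Q = (4, 6).
Repeated addition: build up to 5Q.
2Q: tangent at (4, 6): λ = (3·4² + 3)/(2·6) ≡ 7/1. 1⁻¹ ≡ 1 (mod 11) since 1·1 = 1 ≡ 1, so λ ≡ 7·1 ≡ 7.
  x = λ² - 4 - 4 = 49 - 8 ≡ 8; y = λ·(4 - 8) - 6 ≡ 10. → (8, 10)
3Q: (8, 10) + (4, 6). λ = (6 - 10)/(4 - 8) ≡ 7/7 mod 11. 7⁻¹ ≡ 8 (mod 11) since 7·8 = 56 ≡ 1, so λ ≡ 1.
  x = λ² - 8 - 4 = 1 - 12 ≡ 0; y = λ·(8 - 0) - 10 ≡ 9. → (0, 9)
4Q: (0, 9) + (4, 6). λ = (6 - 9)/(4 - 0) ≡ 8/4 mod 11. 4⁻¹ ≡ 3 (mod 11), so λ ≡ 2.
  x = λ² - 0 - 4 = 4 - 4 ≡ 0; y = λ·(0 - 0) - 9 ≡ 2. → (0, 2)
5Q: (0, 2) + (4, 6). λ = (6 - 2)/(4 - 0) ≡ 4/4 mod 11. 4⁻¹ ≡ 3 (mod 11), so λ ≡ 1.
  x = λ² - 0 - 4 = 1 - 4 ≡ 8; y = λ·(0 - 8) - 2 ≡ 1. → (8, 1)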